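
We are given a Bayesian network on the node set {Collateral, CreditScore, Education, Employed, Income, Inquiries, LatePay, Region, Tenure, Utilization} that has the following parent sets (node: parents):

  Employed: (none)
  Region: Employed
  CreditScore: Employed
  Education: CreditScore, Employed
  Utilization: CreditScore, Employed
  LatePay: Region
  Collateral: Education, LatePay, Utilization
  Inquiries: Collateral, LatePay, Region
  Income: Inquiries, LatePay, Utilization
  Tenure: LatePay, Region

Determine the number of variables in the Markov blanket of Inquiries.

5

Parents of Inquiries: Collateral, LatePay, Region.
Inquiries's children: Income.
Co-parents of Inquiries (other parents of its children):
  Income: LatePay, Utilization
MB(Inquiries) = {Collateral, Income, LatePay, Region, Utilization}, which has 5 nodes.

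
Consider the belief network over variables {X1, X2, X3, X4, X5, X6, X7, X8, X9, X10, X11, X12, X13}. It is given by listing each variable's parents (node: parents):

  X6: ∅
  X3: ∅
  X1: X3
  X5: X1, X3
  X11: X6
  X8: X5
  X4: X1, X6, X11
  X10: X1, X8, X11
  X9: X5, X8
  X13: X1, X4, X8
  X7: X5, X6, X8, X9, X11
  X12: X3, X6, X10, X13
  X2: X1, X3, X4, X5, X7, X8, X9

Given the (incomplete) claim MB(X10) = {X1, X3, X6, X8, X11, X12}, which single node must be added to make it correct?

X13

The Markov blanket of a node is its parents, its children, and the other parents of its children.
X10 has parents X1, X8, X11.
Ch(X10) = {X12}.
Other parents of X10's children:
  X12: X3, X6, X13
MB(X10) = {X1, X3, X6, X8, X11, X12, X13}.
Comparing with the claimed set, X13 is missing.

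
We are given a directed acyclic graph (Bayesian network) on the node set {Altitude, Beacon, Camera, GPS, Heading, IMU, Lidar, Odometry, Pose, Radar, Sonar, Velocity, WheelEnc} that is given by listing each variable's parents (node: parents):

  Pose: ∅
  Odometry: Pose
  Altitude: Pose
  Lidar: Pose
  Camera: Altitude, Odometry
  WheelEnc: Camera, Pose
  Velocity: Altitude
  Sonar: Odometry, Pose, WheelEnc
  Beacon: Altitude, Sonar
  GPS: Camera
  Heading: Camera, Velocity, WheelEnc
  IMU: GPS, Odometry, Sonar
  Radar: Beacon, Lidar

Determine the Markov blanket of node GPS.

{Camera, IMU, Odometry, Sonar}

Parents of GPS: Camera.
GPS has child IMU.
For each child, the remaining parents (spouses of GPS):
  IMU: Odometry, Sonar
So the Markov blanket of GPS is {Camera, IMU, Odometry, Sonar}.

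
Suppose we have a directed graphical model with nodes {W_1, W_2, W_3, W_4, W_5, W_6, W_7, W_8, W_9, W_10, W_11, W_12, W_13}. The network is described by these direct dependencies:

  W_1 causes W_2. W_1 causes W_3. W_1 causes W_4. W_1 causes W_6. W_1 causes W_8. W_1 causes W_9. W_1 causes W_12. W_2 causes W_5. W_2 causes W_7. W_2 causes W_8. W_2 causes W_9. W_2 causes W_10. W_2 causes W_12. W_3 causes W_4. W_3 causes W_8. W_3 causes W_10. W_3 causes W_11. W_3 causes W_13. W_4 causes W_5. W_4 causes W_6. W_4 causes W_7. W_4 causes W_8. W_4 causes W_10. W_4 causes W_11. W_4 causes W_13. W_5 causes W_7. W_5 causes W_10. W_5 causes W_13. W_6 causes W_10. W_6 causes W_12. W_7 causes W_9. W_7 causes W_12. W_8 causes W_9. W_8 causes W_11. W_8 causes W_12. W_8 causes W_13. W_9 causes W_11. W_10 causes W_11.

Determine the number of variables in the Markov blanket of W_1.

A node's Markov blanket = Pa ∪ Ch ∪ (parents of Ch other than the node itself).
W_1's parents: none.
W_1 has children W_2, W_3, W_4, W_6, W_8, W_9, W_12.
Other parents of W_1's children:
  W_2: —
  W_3: —
  W_4: W_3
  W_6: W_4
  W_8: W_2, W_3, W_4
  W_9: W_2, W_7, W_8
  W_12: W_2, W_6, W_7, W_8
MB(W_1) = {W_2, W_3, W_4, W_6, W_7, W_8, W_9, W_12}, which has 8 nodes.

8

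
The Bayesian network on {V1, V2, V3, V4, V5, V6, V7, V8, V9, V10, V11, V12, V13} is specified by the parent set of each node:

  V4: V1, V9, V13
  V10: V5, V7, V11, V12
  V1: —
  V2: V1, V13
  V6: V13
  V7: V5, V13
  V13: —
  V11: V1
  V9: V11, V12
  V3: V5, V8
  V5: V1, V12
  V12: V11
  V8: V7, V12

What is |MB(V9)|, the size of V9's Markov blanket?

A node's Markov blanket = Pa ∪ Ch ∪ (parents of Ch other than the node itself).
V9 has parents V11, V12.
V9 has child V4.
Parents of each child, excluding V9:
  V4 also has parents V1, V13.
MB(V9) = {V1, V4, V11, V12, V13}, which has 5 nodes.

5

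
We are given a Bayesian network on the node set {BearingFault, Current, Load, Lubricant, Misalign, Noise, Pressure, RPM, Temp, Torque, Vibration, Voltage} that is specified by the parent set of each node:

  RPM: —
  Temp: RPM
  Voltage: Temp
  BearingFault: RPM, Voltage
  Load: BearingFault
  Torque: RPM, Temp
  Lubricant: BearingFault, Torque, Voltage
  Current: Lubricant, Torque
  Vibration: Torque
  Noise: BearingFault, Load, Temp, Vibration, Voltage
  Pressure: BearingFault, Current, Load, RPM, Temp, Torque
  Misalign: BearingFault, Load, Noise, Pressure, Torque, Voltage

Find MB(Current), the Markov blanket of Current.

{BearingFault, Load, Lubricant, Pressure, RPM, Temp, Torque}

Parents of Current: Lubricant, Torque.
Children of Current: Pressure.
Other parents of Current's children:
  Pressure: BearingFault, Load, RPM, Temp, Torque
Taking the union gives {BearingFault, Load, Lubricant, Pressure, RPM, Temp, Torque}.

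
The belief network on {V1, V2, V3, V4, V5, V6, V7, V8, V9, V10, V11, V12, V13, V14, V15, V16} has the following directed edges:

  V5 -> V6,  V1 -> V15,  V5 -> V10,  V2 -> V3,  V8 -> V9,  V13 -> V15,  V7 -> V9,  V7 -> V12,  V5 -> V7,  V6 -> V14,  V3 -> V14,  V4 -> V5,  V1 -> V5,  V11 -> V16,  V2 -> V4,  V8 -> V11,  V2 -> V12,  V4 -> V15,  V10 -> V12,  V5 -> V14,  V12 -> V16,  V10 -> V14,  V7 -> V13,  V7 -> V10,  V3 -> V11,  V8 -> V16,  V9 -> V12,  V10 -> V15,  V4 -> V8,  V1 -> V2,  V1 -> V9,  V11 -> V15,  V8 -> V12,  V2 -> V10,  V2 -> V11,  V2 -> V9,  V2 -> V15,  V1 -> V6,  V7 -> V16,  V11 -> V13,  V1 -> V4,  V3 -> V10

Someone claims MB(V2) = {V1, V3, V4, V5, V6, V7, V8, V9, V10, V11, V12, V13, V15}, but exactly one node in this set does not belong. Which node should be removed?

V2 has children V3, V4, V9, V10, V11, V12, V15.
V2 has parent V1.
For each child, the remaining parents (spouses of V2):
  V3: no additional parents.
  parents(V4) \ {V2} = {V1}.
  parents(V9) \ {V2} = {V1, V7, V8}.
  V10's other parents are V3, V5, V7.
  V11 also has parents V3, V8.
  V12's other parents are V7, V8, V9, V10.
  V15 also has parents V1, V4, V10, V11, V13.
MB(V2) = {V1, V3, V4, V5, V7, V8, V9, V10, V11, V12, V13, V15}.
V6 is neither a parent, child, nor co-parent of V2, so it does not belong.

V6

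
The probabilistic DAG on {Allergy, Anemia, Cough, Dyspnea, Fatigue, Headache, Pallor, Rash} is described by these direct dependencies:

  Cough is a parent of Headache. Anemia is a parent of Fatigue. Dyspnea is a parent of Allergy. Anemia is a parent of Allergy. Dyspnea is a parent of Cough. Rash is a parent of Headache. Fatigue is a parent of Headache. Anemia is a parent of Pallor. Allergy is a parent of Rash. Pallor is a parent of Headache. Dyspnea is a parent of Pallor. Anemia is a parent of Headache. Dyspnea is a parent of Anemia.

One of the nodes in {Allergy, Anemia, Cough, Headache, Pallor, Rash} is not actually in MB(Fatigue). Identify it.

Allergy

A node's Markov blanket = Pa ∪ Ch ∪ (parents of Ch other than the node itself).
Fatigue has child Headache.
Parents of Fatigue: Anemia.
For each child, the remaining parents (spouses of Fatigue):
  Headache: Anemia, Cough, Pallor, Rash
MB(Fatigue) = {Anemia, Cough, Headache, Pallor, Rash}.
Allergy is neither a parent, child, nor co-parent of Fatigue, so it does not belong.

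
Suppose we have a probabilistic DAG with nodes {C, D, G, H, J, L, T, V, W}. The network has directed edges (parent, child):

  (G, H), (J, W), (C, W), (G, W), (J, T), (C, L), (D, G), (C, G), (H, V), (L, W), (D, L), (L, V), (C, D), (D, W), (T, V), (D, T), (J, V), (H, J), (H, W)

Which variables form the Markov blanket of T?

T has parents D, J.
T has child V.
Co-parents of T (other parents of its children):
  V's other parents are H, J, L.
MB(T) = {D, H, J, L, V}.

{D, H, J, L, V}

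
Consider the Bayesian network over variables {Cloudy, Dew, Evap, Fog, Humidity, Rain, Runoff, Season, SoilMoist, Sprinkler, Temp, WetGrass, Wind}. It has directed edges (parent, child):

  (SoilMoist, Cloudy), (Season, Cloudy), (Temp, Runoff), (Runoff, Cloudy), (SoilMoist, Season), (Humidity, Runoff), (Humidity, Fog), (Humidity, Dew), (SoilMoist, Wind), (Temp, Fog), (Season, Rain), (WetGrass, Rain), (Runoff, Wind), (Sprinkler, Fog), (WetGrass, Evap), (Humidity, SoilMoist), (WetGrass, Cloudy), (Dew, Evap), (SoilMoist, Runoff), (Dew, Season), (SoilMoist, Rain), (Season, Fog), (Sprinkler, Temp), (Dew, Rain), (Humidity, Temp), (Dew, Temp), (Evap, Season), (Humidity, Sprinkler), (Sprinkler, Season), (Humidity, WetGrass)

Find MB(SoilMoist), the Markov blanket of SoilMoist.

{Cloudy, Dew, Evap, Humidity, Rain, Runoff, Season, Sprinkler, Temp, WetGrass, Wind}

Pa(SoilMoist) = {Humidity}.
SoilMoist's children: Cloudy, Rain, Runoff, Season, Wind.
For each child, the remaining parents (spouses of SoilMoist):
  Season also has parents Dew, Evap, Sprinkler.
  Runoff also has parents Humidity, Temp.
  Wind also has parent Runoff.
  parents(Rain) \ {SoilMoist} = {Dew, Season, WetGrass}.
  parents(Cloudy) \ {SoilMoist} = {Runoff, Season, WetGrass}.
Union: {Humidity} ∪ {Cloudy, Rain, Runoff, Season, Wind} ∪ {Dew, Evap, Humidity, Runoff, Season, Sprinkler, Temp, WetGrass} = {Cloudy, Dew, Evap, Humidity, Rain, Runoff, Season, Sprinkler, Temp, WetGrass, Wind}.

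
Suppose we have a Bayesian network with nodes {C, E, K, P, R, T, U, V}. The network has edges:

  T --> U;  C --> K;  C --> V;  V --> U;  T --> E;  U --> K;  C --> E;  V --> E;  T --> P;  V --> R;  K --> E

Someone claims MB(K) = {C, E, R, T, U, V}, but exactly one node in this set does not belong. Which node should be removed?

R

The Markov blanket of a node is its parents, its children, and the other parents of its children.
K has parents C, U.
K's children: E.
For each child, the remaining parents (spouses of K):
  E also has parents C, T, V.
MB(K) = {C, E, T, U, V}.
R is neither a parent, child, nor co-parent of K, so it does not belong.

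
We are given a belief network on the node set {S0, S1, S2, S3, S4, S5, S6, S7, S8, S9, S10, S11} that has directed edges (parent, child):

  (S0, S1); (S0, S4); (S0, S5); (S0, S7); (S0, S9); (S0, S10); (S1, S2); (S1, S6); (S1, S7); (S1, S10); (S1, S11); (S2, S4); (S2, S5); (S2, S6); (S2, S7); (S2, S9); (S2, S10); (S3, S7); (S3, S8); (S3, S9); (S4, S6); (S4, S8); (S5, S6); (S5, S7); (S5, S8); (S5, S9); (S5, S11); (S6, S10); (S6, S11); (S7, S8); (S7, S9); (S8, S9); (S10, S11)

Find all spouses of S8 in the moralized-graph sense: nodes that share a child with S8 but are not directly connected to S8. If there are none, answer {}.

Children of S8: S9.
  S9's other parents are S0, S2, S3, S5, S7.
Excluding nodes already adjacent to S8 (S3, S4, S5, S7, S9), the co-parent-only contribution is {S0, S2}.

{S0, S2}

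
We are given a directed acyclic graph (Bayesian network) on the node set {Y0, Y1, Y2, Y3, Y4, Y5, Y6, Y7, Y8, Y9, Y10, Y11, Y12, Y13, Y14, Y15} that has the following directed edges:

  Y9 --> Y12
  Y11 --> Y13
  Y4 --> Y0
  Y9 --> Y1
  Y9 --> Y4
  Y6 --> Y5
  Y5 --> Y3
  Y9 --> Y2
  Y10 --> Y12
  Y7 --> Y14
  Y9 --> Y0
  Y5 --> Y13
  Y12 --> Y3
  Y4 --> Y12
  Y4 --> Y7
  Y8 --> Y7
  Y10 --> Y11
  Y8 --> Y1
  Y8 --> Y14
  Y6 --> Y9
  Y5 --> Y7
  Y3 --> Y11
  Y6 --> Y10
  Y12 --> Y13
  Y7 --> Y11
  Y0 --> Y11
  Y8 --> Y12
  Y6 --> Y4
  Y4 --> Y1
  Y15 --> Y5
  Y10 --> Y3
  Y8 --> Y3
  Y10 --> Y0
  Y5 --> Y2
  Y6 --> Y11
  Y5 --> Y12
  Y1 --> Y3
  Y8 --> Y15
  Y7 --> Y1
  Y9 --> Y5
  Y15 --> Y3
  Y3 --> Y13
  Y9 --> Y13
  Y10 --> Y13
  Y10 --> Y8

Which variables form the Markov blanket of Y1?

{Y3, Y4, Y5, Y7, Y8, Y9, Y10, Y12, Y15}

By definition, MB(Y1) is built from Y1's parents, Y1's children, and the co-parents of Y1.
Y1's children: Y3.
Parents of Y1: Y4, Y7, Y8, Y9.
Parents of each child, excluding Y1:
  Y3: Y5, Y8, Y10, Y12, Y15
Taking the union gives {Y3, Y4, Y5, Y7, Y8, Y9, Y10, Y12, Y15}.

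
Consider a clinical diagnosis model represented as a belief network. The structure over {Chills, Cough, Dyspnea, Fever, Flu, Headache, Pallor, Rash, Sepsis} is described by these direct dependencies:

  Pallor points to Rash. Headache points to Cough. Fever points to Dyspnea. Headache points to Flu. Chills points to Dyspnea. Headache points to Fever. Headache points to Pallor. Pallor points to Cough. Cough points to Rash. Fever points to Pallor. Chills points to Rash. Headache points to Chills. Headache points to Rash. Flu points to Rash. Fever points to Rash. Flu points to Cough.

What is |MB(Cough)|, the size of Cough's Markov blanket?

6

Cough's parents: Flu, Headache, Pallor.
Cough's children: Rash.
Other parents of Cough's children:
  Rash also has parents Chills, Fever, Flu, Headache, Pallor.
MB(Cough) = {Chills, Fever, Flu, Headache, Pallor, Rash}, which has 6 nodes.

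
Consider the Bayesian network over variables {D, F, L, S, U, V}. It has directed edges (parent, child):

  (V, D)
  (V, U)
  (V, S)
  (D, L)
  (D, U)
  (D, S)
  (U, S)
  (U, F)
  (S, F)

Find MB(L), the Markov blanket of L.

A node's Markov blanket = Pa ∪ Ch ∪ (parents of Ch other than the node itself).
L has parent D.
L has no children.
With no children, L has no spouses; the co-parent set is empty.
Union: {D} ∪ {} ∪ {} = {D}.

{D}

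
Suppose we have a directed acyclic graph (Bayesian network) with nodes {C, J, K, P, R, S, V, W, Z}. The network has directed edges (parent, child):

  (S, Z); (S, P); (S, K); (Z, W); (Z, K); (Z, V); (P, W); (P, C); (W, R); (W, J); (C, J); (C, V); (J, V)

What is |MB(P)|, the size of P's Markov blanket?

4

Recall MB(v) = parents ∪ children ∪ spouses, where spouses are the other parents of v's children.
P has parent S.
Children of P: C, W.
Other parents of P's children:
  W: Z
  C: —
MB(P) = {C, S, W, Z}, which has 4 nodes.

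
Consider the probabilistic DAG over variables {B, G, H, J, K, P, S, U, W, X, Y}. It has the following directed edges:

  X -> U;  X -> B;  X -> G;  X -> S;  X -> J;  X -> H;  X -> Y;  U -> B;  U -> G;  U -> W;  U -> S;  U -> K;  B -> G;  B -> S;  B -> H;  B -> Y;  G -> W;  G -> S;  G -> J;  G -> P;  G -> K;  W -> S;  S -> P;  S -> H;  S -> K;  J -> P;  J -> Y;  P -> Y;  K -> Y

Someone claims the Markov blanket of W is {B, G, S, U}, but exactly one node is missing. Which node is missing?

W has child S.
Parents of W: G, U.
Other parents of W's children:
  parents(S) \ {W} = {B, G, U, X}.
MB(W) = {B, G, S, U, X}.
Comparing with the claimed set, X is missing.

X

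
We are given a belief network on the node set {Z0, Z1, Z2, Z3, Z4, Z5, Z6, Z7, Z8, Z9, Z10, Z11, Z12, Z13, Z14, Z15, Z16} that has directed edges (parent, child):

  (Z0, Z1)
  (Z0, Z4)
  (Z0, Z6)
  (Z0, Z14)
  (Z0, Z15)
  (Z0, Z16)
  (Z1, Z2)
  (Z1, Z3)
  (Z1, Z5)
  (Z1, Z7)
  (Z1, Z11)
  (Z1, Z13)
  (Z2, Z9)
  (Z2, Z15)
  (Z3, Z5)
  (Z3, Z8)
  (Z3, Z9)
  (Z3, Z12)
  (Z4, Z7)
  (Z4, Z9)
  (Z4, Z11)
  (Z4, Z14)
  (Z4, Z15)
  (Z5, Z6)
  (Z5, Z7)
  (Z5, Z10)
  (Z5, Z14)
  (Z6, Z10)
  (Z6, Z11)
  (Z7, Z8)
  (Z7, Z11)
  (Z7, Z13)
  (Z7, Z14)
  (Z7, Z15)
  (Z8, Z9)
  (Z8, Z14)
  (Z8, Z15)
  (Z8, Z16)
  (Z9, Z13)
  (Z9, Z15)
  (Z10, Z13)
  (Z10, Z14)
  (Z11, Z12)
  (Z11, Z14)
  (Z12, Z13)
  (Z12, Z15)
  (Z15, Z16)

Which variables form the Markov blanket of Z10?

Parents of Z10: Z5, Z6.
Z10's children: Z13, Z14.
Co-parents of Z10 (other parents of its children):
  Z13 also has parents Z1, Z7, Z9, Z12.
  Z14's other parents are Z0, Z4, Z5, Z7, Z8, Z11.
MB(Z10) = {Z0, Z1, Z4, Z5, Z6, Z7, Z8, Z9, Z11, Z12, Z13, Z14}.

{Z0, Z1, Z4, Z5, Z6, Z7, Z8, Z9, Z11, Z12, Z13, Z14}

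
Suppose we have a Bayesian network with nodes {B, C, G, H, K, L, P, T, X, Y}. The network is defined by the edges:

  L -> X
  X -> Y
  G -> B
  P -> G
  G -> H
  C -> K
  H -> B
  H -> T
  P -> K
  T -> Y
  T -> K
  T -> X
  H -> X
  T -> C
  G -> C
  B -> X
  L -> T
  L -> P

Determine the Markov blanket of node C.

C's parents: G, T.
C has child K.
Parents of each child, excluding C:
  K: P, T
Union: {G, T} ∪ {K} ∪ {P, T} = {G, K, P, T}.

{G, K, P, T}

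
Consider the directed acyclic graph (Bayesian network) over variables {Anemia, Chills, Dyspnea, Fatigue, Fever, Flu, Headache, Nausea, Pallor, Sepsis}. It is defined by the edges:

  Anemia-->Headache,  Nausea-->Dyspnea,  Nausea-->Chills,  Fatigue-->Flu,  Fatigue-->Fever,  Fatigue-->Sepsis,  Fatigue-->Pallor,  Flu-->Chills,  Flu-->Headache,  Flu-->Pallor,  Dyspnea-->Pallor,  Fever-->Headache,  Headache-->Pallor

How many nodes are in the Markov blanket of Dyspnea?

5

The Markov blanket of a node is its parents, its children, and the other parents of its children.
Dyspnea has child Pallor.
Dyspnea has parent Nausea.
For each child, the remaining parents (spouses of Dyspnea):
  Pallor: Fatigue, Flu, Headache
MB(Dyspnea) = {Fatigue, Flu, Headache, Nausea, Pallor}, which has 5 nodes.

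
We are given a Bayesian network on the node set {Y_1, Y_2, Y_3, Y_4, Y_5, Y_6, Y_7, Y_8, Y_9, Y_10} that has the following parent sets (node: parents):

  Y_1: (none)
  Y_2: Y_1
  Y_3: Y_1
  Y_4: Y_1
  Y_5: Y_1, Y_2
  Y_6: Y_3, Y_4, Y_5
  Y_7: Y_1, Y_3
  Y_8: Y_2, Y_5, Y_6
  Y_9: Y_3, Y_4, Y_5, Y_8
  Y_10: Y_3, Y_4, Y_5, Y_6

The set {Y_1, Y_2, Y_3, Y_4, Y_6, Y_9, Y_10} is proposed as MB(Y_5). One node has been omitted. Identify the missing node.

Pa(Y_5) = {Y_1, Y_2}.
Y_5 has children Y_6, Y_8, Y_9, Y_10.
Parents of each child, excluding Y_5:
  Y_6's other parents are Y_3, Y_4.
  Y_8's other parents are Y_2, Y_6.
  parents(Y_9) \ {Y_5} = {Y_3, Y_4, Y_8}.
  parents(Y_10) \ {Y_5} = {Y_3, Y_4, Y_6}.
MB(Y_5) = {Y_1, Y_2, Y_3, Y_4, Y_6, Y_8, Y_9, Y_10}.
Comparing with the claimed set, Y_8 is missing.

Y_8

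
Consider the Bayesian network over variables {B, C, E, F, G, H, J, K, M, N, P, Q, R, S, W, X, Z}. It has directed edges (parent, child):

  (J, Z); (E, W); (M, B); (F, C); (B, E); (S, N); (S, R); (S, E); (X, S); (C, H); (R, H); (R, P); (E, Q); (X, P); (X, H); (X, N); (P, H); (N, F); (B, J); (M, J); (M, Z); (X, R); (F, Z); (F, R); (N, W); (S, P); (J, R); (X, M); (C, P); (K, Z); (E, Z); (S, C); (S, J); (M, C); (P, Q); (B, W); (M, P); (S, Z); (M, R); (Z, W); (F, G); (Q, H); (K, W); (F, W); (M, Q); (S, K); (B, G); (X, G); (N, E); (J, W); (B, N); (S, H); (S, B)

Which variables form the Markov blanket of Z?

Children of Z: W.
Z's parents: E, F, J, K, M, S.
For each child, the remaining parents (spouses of Z):
  W also has parents B, E, F, J, K, N.
Union: {E, F, J, K, M, S} ∪ {W} ∪ {B, E, F, J, K, N} = {B, E, F, J, K, M, N, S, W}.

{B, E, F, J, K, M, N, S, W}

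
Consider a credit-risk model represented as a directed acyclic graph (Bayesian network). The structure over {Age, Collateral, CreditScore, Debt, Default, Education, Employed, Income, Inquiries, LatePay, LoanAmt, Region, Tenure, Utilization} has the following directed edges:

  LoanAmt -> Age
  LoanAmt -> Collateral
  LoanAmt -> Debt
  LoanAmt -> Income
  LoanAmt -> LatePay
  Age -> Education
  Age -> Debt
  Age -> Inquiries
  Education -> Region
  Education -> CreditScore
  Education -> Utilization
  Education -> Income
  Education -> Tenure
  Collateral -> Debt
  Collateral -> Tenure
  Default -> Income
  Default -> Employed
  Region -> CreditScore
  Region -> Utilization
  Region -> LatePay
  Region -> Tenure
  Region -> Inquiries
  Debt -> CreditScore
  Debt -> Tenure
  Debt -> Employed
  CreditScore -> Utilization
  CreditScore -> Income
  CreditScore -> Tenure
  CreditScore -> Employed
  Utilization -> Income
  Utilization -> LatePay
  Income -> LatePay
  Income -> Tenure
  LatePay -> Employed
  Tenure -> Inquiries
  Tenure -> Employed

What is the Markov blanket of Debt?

Debt has parents Age, Collateral, LoanAmt.
Debt's children: CreditScore, Employed, Tenure.
Co-parents of Debt (other parents of its children):
  parents(CreditScore) \ {Debt} = {Education, Region}.
  Tenure's other parents are Collateral, CreditScore, Education, Income, Region.
  Employed's other parents are CreditScore, Default, LatePay, Tenure.
Union: {Age, Collateral, LoanAmt} ∪ {CreditScore, Employed, Tenure} ∪ {Collateral, CreditScore, Default, Education, Income, LatePay, Region, Tenure} = {Age, Collateral, CreditScore, Default, Education, Employed, Income, LatePay, LoanAmt, Region, Tenure}.

{Age, Collateral, CreditScore, Default, Education, Employed, Income, LatePay, LoanAmt, Region, Tenure}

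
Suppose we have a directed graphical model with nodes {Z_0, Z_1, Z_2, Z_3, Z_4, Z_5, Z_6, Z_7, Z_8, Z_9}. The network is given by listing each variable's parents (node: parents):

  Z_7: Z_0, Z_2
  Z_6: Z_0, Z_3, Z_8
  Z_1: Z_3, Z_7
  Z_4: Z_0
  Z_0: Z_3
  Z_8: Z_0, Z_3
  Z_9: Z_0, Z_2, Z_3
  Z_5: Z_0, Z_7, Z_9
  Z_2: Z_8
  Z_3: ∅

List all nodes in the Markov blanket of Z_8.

Recall MB(v) = parents ∪ children ∪ spouses, where spouses are the other parents of v's children.
Z_8 has parents Z_0, Z_3.
Z_8's children: Z_2, Z_6.
Other parents of Z_8's children:
  Z_6's other parents are Z_0, Z_3.
  Z_2 has no other parent.
Union: {Z_0, Z_3} ∪ {Z_2, Z_6} ∪ {Z_0, Z_3} = {Z_0, Z_2, Z_3, Z_6}.

{Z_0, Z_2, Z_3, Z_6}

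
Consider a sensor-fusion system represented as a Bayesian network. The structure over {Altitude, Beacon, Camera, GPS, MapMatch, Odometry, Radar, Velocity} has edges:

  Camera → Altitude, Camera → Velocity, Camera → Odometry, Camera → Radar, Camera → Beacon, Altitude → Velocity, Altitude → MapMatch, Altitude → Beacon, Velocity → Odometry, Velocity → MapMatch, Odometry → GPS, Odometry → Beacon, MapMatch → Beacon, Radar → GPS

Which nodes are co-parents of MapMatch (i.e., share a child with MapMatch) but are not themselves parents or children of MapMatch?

Children of MapMatch: Beacon.
  parents(Beacon) \ {MapMatch} = {Altitude, Camera, Odometry}.
Excluding nodes already adjacent to MapMatch (Altitude, Beacon, Velocity), the co-parent-only contribution is {Camera, Odometry}.

{Camera, Odometry}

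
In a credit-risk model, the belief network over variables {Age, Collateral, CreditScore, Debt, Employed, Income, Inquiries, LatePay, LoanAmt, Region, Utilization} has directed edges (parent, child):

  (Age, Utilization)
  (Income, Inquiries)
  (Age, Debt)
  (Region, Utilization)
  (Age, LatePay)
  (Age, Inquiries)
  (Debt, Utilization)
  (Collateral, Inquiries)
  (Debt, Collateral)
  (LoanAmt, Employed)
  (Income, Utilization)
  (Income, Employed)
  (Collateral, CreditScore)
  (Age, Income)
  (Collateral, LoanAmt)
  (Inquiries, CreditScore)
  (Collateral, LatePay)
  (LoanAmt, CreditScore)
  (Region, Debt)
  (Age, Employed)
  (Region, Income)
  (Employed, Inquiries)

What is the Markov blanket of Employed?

{Age, Collateral, Income, Inquiries, LoanAmt}

Employed has parents Age, Income, LoanAmt.
Employed has child Inquiries.
Other parents of Employed's children:
  Inquiries also has parents Age, Collateral, Income.
MB(Employed) = {Age, Collateral, Income, Inquiries, LoanAmt}.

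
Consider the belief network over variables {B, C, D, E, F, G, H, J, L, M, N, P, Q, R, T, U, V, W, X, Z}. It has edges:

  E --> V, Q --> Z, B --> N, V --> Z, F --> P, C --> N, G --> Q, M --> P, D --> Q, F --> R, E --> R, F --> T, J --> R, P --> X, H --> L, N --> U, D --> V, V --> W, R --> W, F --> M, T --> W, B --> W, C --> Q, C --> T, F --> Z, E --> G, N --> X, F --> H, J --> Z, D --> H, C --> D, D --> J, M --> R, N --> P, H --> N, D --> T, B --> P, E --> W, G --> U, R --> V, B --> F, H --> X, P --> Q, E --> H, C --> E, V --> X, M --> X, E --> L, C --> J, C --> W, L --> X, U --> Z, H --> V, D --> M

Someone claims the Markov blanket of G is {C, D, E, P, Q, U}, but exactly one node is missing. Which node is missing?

By definition, MB(G) is built from G's parents, G's children, and the co-parents of G.
Pa(G) = {E}.
Ch(G) = {Q, U}.
Parents of each child, excluding G:
  parents(Q) \ {G} = {C, D, P}.
  U also has parent N.
MB(G) = {C, D, E, N, P, Q, U}.
Comparing with the claimed set, N is missing.

N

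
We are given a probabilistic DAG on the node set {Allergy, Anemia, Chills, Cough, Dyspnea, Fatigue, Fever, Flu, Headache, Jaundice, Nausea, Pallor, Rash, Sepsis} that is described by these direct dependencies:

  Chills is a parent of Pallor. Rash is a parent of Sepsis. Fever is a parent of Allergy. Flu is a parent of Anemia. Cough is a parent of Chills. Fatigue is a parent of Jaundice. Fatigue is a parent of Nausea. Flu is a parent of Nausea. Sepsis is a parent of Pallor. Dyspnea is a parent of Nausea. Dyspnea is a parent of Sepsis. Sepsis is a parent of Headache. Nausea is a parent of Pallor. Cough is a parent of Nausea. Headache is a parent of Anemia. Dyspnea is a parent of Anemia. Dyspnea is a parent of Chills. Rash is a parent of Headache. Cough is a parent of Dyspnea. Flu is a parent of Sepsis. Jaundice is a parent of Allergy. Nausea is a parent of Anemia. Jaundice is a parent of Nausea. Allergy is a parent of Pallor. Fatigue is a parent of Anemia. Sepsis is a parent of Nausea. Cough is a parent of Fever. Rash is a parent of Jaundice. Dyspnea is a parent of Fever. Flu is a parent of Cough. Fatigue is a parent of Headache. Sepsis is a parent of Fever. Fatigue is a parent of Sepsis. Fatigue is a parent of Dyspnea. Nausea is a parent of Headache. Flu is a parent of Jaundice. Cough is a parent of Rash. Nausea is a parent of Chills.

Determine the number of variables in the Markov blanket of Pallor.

By definition, MB(Pallor) is built from Pallor's parents, Pallor's children, and the co-parents of Pallor.
Pallor has parents Allergy, Chills, Nausea, Sepsis.
Ch(Pallor) = {}.
Pallor has no children, so there are no co-parents.
MB(Pallor) = {Allergy, Chills, Nausea, Sepsis}, which has 4 nodes.

4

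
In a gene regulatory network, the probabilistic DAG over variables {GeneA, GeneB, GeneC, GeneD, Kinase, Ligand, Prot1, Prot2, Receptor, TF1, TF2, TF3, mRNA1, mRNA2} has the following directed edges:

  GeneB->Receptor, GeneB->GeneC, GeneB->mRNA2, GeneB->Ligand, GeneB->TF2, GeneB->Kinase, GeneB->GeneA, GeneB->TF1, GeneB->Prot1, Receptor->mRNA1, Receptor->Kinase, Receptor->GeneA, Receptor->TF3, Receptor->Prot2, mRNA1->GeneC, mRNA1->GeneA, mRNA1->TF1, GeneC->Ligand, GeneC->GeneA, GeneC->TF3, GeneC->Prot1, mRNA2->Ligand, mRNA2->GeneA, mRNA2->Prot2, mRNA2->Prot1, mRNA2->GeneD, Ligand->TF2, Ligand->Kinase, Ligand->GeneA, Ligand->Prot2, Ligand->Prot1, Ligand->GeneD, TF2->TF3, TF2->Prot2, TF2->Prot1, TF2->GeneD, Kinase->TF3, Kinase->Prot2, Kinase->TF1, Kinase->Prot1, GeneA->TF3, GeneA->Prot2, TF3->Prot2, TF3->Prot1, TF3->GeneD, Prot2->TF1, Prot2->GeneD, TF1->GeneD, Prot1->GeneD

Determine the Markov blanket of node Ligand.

{GeneA, GeneB, GeneC, GeneD, Kinase, Prot1, Prot2, Receptor, TF1, TF2, TF3, mRNA1, mRNA2}

A node's Markov blanket = Pa ∪ Ch ∪ (parents of Ch other than the node itself).
Ligand has parents GeneB, GeneC, mRNA2.
Ligand has children GeneA, GeneD, Kinase, Prot1, Prot2, TF2.
Co-parents of Ligand (other parents of its children):
  TF2's other parent is GeneB.
  parents(Kinase) \ {Ligand} = {GeneB, Receptor}.
  GeneA's other parents are GeneB, GeneC, Receptor, mRNA1, mRNA2.
  Prot2's other parents are GeneA, Kinase, Receptor, TF2, TF3, mRNA2.
  Prot1 also has parents GeneB, GeneC, Kinase, TF2, TF3, mRNA2.
  GeneD's other parents are Prot1, Prot2, TF1, TF2, TF3, mRNA2.
Union: {GeneB, GeneC, mRNA2} ∪ {GeneA, GeneD, Kinase, Prot1, Prot2, TF2} ∪ {GeneA, GeneB, GeneC, Kinase, Prot1, Prot2, Receptor, TF1, TF2, TF3, mRNA1, mRNA2} = {GeneA, GeneB, GeneC, GeneD, Kinase, Prot1, Prot2, Receptor, TF1, TF2, TF3, mRNA1, mRNA2}.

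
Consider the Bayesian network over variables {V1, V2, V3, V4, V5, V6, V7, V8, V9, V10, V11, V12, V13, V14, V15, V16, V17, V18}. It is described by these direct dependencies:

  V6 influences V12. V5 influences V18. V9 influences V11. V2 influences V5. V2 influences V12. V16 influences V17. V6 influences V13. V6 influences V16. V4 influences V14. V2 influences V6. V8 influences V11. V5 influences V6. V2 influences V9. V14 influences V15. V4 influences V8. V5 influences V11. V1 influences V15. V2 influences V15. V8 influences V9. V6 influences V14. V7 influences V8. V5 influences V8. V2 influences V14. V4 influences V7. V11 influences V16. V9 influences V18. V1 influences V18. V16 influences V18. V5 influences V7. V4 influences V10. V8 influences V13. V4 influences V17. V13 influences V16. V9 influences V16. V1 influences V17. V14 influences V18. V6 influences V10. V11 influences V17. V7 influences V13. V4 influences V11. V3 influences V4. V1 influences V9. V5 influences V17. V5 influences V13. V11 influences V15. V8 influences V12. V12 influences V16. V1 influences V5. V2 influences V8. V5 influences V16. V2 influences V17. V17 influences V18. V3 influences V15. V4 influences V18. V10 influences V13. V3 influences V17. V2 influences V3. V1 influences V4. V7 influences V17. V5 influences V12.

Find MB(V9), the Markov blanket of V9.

{V1, V2, V4, V5, V6, V8, V11, V12, V13, V14, V16, V17, V18}

The Markov blanket of a node is its parents, its children, and the other parents of its children.
Pa(V9) = {V1, V2, V8}.
Children of V9: V11, V16, V18.
Co-parents of V9 (other parents of its children):
  V11: V4, V5, V8
  V16: V5, V6, V11, V12, V13
  V18: V1, V4, V5, V14, V16, V17
So the Markov blanket of V9 is {V1, V2, V4, V5, V6, V8, V11, V12, V13, V14, V16, V17, V18}.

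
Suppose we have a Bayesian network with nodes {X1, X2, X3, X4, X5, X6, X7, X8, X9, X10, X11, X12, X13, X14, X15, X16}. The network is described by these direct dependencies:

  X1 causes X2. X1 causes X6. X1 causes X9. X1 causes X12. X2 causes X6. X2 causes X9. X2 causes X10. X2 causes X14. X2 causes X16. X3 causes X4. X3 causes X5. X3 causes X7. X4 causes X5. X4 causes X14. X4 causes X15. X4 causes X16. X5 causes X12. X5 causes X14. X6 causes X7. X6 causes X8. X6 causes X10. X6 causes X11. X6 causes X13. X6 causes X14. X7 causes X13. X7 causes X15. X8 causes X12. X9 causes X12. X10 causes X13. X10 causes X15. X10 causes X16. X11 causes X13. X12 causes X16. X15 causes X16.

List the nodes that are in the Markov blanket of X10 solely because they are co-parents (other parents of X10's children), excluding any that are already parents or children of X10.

{X4, X7, X11, X12}

Children of X10: X13, X15, X16.
  X13 also has parents X6, X7, X11.
  X15's other parents are X4, X7.
  X16 also has parents X2, X4, X12, X15.
Excluding nodes already adjacent to X10 (X2, X6, X13, X15, X16), the co-parent-only contribution is {X4, X7, X11, X12}.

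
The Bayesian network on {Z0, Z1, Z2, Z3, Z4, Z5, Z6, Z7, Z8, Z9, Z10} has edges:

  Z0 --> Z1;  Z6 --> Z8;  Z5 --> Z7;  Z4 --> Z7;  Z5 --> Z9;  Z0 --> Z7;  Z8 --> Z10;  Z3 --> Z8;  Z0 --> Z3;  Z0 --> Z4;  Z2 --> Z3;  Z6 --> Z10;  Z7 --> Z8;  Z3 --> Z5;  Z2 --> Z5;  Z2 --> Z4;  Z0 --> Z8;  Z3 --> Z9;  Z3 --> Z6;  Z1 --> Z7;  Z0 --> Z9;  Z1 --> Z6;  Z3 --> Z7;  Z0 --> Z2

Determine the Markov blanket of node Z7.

By definition, MB(Z7) is built from Z7's parents, Z7's children, and the co-parents of Z7.
Z7's children: Z8.
Z7 has parents Z0, Z1, Z3, Z4, Z5.
Co-parents of Z7 (other parents of its children):
  Z8: Z0, Z3, Z6
MB(Z7) = {Z0, Z1, Z3, Z4, Z5, Z6, Z8}.

{Z0, Z1, Z3, Z4, Z5, Z6, Z8}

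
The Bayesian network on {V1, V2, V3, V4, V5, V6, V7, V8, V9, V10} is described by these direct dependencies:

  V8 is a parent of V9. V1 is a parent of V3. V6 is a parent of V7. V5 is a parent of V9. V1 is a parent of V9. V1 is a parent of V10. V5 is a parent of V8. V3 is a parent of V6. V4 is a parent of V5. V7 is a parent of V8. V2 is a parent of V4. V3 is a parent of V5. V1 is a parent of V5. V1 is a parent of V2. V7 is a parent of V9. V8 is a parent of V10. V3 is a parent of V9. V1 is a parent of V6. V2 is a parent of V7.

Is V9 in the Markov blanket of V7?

V9 is a child of V7.
So V9 ∈ MB(V7).

Yes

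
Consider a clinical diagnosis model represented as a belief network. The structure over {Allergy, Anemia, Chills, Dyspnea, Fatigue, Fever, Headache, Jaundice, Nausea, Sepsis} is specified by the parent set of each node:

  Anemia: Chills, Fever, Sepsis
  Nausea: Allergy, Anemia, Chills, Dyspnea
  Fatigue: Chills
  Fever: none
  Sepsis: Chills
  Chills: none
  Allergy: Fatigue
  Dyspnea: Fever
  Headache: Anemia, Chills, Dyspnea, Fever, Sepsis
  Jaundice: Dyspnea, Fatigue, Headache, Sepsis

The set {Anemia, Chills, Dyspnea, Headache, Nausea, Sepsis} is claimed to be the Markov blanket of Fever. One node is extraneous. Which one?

By definition, MB(Fever) is built from Fever's parents, Fever's children, and the co-parents of Fever.
Fever has children Anemia, Dyspnea, Headache.
Parents of Fever: none.
Other parents of Fever's children:
  Anemia: Chills, Sepsis
  Dyspnea: —
  Headache: Anemia, Chills, Dyspnea, Sepsis
MB(Fever) = {Anemia, Chills, Dyspnea, Headache, Sepsis}.
Nausea is neither a parent, child, nor co-parent of Fever, so it does not belong.

Nausea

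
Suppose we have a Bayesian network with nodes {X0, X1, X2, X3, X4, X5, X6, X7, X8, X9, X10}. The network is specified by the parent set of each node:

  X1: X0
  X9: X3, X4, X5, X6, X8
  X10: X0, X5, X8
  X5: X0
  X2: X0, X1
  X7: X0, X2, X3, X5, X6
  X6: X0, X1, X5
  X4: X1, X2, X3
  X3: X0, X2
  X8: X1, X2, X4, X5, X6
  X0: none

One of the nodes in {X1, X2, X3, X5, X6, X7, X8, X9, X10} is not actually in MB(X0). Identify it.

Recall MB(v) = parents ∪ children ∪ spouses, where spouses are the other parents of v's children.
X0's parents: none.
X0's children: X1, X2, X3, X5, X6, X7, X10.
Co-parents of X0 (other parents of its children):
  X1: no additional parents.
  X2 also has parent X1.
  X3 also has parent X2.
  X5: no additional parents.
  X6 also has parents X1, X5.
  X7 also has parents X2, X3, X5, X6.
  parents(X10) \ {X0} = {X5, X8}.
MB(X0) = {X1, X2, X3, X5, X6, X7, X8, X10}.
X9 is neither a parent, child, nor co-parent of X0, so it does not belong.

X9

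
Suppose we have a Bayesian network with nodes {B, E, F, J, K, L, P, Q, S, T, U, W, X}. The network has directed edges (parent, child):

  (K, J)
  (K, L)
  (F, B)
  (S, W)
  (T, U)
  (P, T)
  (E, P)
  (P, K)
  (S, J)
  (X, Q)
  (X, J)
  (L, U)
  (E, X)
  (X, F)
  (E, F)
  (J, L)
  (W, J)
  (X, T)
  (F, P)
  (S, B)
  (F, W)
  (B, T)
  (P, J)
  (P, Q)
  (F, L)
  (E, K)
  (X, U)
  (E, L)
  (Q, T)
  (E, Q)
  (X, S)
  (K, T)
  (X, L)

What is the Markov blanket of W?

{F, J, K, P, S, X}

A node's Markov blanket = Pa ∪ Ch ∪ (parents of Ch other than the node itself).
Parents of W: F, S.
Children of W: J.
For each child, the remaining parents (spouses of W):
  parents(J) \ {W} = {K, P, S, X}.
Union: {F, S} ∪ {J} ∪ {K, P, S, X} = {F, J, K, P, S, X}.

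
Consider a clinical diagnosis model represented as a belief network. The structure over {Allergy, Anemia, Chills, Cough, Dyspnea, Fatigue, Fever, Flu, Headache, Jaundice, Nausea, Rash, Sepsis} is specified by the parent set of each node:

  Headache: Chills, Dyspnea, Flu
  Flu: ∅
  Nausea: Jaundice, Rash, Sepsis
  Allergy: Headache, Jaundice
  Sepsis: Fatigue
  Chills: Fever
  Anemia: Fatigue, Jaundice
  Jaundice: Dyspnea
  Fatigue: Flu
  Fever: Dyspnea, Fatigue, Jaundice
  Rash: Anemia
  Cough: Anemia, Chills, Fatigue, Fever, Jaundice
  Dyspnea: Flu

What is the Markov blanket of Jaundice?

{Allergy, Anemia, Chills, Cough, Dyspnea, Fatigue, Fever, Headache, Nausea, Rash, Sepsis}

A node's Markov blanket = Pa ∪ Ch ∪ (parents of Ch other than the node itself).
Jaundice has children Allergy, Anemia, Cough, Fever, Nausea.
Pa(Jaundice) = {Dyspnea}.
For each child, the remaining parents (spouses of Jaundice):
  parents(Fever) \ {Jaundice} = {Dyspnea, Fatigue}.
  Anemia also has parent Fatigue.
  parents(Allergy) \ {Jaundice} = {Headache}.
  Cough also has parents Anemia, Chills, Fatigue, Fever.
  parents(Nausea) \ {Jaundice} = {Rash, Sepsis}.
MB(Jaundice) = {Allergy, Anemia, Chills, Cough, Dyspnea, Fatigue, Fever, Headache, Nausea, Rash, Sepsis}.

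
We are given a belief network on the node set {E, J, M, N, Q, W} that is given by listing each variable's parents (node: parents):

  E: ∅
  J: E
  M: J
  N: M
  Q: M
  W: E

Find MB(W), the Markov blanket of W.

{E}

By definition, MB(W) is built from W's parents, W's children, and the co-parents of W.
Pa(W) = {E}.
W's children: none.
With no children, W has no spouses; the co-parent set is empty.
Union: {E} ∪ {} ∪ {} = {E}.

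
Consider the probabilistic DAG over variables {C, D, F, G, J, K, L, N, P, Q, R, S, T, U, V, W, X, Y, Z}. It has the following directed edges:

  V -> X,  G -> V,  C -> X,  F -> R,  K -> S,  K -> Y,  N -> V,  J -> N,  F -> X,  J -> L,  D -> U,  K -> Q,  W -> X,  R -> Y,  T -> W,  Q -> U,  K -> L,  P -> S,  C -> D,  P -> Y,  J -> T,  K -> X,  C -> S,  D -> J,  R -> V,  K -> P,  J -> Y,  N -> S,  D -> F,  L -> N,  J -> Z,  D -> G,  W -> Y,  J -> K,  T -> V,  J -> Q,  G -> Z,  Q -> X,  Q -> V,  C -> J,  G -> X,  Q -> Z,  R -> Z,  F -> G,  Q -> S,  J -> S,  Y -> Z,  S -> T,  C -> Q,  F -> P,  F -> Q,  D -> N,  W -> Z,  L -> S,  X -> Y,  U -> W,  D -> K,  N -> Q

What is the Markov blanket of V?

{C, F, G, K, N, Q, R, T, W, X}

The Markov blanket of a node is its parents, its children, and the other parents of its children.
V's children: X.
Parents of V: G, N, Q, R, T.
For each child, the remaining parents (spouses of V):
  parents(X) \ {V} = {C, F, G, K, Q, W}.
So the Markov blanket of V is {C, F, G, K, N, Q, R, T, W, X}.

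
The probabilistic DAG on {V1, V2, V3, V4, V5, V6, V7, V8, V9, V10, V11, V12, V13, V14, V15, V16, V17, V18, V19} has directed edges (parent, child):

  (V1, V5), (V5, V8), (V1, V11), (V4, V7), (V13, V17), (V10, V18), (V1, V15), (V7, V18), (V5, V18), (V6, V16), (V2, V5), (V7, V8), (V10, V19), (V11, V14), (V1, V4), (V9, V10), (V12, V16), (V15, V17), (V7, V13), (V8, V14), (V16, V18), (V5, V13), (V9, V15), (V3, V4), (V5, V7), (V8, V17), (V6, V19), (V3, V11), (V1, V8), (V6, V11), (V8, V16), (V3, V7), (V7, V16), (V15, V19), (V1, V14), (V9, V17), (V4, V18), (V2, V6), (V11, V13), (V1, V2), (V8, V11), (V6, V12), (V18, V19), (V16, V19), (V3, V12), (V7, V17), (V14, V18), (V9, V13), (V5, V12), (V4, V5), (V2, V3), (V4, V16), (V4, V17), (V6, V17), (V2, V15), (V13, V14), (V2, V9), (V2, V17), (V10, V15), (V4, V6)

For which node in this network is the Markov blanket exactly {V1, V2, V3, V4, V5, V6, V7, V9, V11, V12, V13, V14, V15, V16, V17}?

The target node must have every member of {V1, V2, V3, V4, V5, V6, V7, V9, V11, V12, V13, V14, V15, V16, V17} as a parent, child, or co-parent, and no others.
Parents of V8: V1, V5, V7; children: V11, V14, V16, V17; co-parents: V1, V2, V3, V4, V6, V7, V9, V11, V12, V13, V15.
These exactly cover the given set, so the node is V8.

V8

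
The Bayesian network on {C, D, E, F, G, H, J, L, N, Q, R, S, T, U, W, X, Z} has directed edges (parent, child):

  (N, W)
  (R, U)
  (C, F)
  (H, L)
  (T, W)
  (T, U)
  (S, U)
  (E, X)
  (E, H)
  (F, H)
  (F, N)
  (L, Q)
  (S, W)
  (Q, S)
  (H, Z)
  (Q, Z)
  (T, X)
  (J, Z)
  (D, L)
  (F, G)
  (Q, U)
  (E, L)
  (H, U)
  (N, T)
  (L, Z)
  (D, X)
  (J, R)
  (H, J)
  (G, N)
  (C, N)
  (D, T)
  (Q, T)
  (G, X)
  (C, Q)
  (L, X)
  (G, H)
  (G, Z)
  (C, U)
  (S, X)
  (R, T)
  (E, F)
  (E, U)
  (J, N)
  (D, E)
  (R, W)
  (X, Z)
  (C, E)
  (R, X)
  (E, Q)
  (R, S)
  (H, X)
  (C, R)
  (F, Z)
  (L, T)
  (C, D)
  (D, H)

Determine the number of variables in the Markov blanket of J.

10

Recall MB(v) = parents ∪ children ∪ spouses, where spouses are the other parents of v's children.
J has children N, R, Z.
J's parents: H.
For each child, the remaining parents (spouses of J):
  parents(N) \ {J} = {C, F, G}.
  R also has parent C.
  parents(Z) \ {J} = {F, G, H, L, Q, X}.
MB(J) = {C, F, G, H, L, N, Q, R, X, Z}, which has 10 nodes.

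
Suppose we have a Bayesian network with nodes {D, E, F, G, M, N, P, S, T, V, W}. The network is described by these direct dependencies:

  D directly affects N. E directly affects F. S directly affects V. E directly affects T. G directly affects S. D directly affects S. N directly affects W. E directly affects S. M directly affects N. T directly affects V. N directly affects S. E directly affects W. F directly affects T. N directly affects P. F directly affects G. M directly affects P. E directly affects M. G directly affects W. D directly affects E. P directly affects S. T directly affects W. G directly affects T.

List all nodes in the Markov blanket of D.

{E, G, M, N, P, S}

By definition, MB(D) is built from D's parents, D's children, and the co-parents of D.
Pa(D) = {}.
D's children: E, N, S.
For each child, the remaining parents (spouses of D):
  E has no other parent.
  N also has parent M.
  S also has parents E, G, N, P.
Union: {} ∪ {E, N, S} ∪ {E, G, M, N, P} = {E, G, M, N, P, S}.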